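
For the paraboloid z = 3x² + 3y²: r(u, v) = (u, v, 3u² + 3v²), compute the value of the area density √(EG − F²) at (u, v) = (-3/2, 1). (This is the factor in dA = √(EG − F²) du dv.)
√(EG − F²)|_{(-3/2, 1)} = sqrt(118)

E = 36*u^2 + 1, F = 36*u*v, G = 36*v^2 + 1, so EG − F² = 36*u^2 + 36*v^2 + 1. Taking the positive square root: √(EG − F²) = sqrt(36*u^2 + 36*v^2 + 1). At (u, v) = (-3/2, 1): sqrt(118).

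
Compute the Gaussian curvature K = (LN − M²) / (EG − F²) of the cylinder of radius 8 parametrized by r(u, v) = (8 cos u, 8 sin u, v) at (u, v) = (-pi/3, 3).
K = 0

Coefficients of the first fundamental form: E = 64, F = 0, G = 1.
Coefficients of the second fundamental form: L = -8, M = 0, N = 0.
Assemble K = (LN − M²)/(EG − F²) = 0. At (u, v) = (-pi/3, 3): K = 0.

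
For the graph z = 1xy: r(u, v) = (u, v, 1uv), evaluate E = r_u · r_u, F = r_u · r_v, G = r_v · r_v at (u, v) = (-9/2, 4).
E = 17;  F = -18;  G = 85/4

Partials: r_u = (1, 0, v), r_v = (0, 1, u). As functions of (u, v):
  E = r_u · r_u = v^2 + 1,
  F = r_u · r_v = u*v,
  G = r_v · r_v = u^2 + 1.
Evaluating at (u, v) = (-9/2, 4): E = 17, F = -18, G = 85/4.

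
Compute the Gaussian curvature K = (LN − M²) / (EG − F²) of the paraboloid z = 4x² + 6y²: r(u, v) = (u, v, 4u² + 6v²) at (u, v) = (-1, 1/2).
K = 96/10201

Coefficients of the first fundamental form: E = 64*u^2 + 1, F = 96*u*v, G = 144*v^2 + 1.
Coefficients of the second fundamental form: L = 8/sqrt(64*u^2 + 144*v^2 + 1), M = 0, N = 12/sqrt(64*u^2 + 144*v^2 + 1).
Assemble K = (LN − M²)/(EG − F²) = 96/(4096*u^4 + 18432*u^2*v^2 + 128*u^2 + 20736*v^4 + 288*v^2 + 1). At (u, v) = (-1, 1/2): K = 96/10201.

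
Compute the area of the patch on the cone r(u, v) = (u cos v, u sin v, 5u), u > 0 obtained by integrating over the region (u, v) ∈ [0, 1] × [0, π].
Area = sqrt(26)*pi/2

Area = ∫∫ √(EG − F²) du dv with √(EG − F²) = sqrt(26)*Abs(u). Integrating over [0, 1] × [0, π] gives sqrt(26)*pi/2.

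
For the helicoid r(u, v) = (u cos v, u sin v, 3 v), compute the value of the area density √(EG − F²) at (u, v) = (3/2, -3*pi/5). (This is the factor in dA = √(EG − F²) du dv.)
√(EG − F²)|_{(3/2, -3*pi/5)} = 3*sqrt(5)/2

E = 1, F = 0, G = u^2 + 9, so EG − F² = u^2 + 9. Taking the positive square root: √(EG − F²) = sqrt(u^2 + 9). At (u, v) = (3/2, -3*pi/5): 3*sqrt(5)/2.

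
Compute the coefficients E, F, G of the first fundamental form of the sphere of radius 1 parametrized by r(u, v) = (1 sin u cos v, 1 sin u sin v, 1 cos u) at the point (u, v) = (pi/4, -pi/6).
E = 1;  F = 0;  G = 1/2

Partials: r_u = (cos(u)*cos(v), sin(v)*cos(u), -sin(u)), r_v = (-sin(u)*sin(v), sin(u)*cos(v), 0). As functions of (u, v):
  E = r_u · r_u = 1,
  F = r_u · r_v = 0,
  G = r_v · r_v = sin(u)^2.
Evaluating at (u, v) = (pi/4, -pi/6): E = 1, F = 0, G = 1/2.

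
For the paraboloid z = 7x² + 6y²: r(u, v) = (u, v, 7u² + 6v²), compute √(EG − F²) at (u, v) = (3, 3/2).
√(EG − F²)|_{(3, 3/2)} = sqrt(2089)

E = 196*u^2 + 1, F = 168*u*v, G = 144*v^2 + 1; EG − F² = 196*u^2 + 144*v^2 + 1; √(EG − F²) = sqrt(196*u^2 + 144*v^2 + 1). At the given point: sqrt(2089).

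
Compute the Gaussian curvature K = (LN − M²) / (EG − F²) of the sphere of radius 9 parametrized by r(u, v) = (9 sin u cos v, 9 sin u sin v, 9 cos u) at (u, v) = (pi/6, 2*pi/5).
K = 1/81

Coefficients of the first fundamental form: E = 81, F = 0, G = 81*sin(u)^2.
Coefficients of the second fundamental form: L = -9*sin(u)/Abs(sin(u)), M = 0, N = -9*sin(u)^3/Abs(sin(u)).
Assemble K = (LN − M²)/(EG − F²) = 1/81. At (u, v) = (pi/6, 2*pi/5): K = 1/81.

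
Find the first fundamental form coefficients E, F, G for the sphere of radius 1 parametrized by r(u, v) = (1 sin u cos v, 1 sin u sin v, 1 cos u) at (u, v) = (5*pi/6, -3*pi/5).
E = 1;  F = 0;  G = 1/4

Partials: r_u = (cos(u)*cos(v), sin(v)*cos(u), -sin(u)), r_v = (-sin(u)*sin(v), sin(u)*cos(v), 0). As functions of (u, v):
  E = r_u · r_u = 1,
  F = r_u · r_v = 0,
  G = r_v · r_v = sin(u)^2.
Evaluating at (u, v) = (5*pi/6, -3*pi/5): E = 1, F = 0, G = 1/4.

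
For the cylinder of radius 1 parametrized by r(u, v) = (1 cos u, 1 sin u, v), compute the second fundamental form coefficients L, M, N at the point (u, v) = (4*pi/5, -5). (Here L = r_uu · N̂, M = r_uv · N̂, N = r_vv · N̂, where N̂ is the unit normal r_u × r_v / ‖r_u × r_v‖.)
L = -1;  M = 0;  N = 0

Compute the unit normal N̂(u, v) = (cos(u), sin(u), 0), and the second partials r_uu, r_uv, r_vv. Take dot products:
  L(u, v) = r_uu · N̂ = -1,
  M(u, v) = r_uv · N̂ = 0,
  N(u, v) = r_vv · N̂ = 0.
Evaluating at (u, v) = (4*pi/5, -5):
  L = -1, M = 0, N = 0.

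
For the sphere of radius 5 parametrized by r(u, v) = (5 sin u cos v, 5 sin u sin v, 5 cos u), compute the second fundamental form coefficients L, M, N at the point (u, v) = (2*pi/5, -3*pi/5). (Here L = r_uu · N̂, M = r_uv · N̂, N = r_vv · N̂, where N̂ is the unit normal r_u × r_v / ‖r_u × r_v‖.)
L = -5;  M = 0;  N = -25/8 - 5*sqrt(5)/8

Compute the unit normal N̂(u, v) = (sin(u)^2*cos(v)/Abs(sin(u)), sin(u)^2*sin(v)/Abs(sin(u)), sin(2*u)/(2*Abs(sin(u)))), and the second partials r_uu, r_uv, r_vv. Take dot products:
  L(u, v) = r_uu · N̂ = -5*sin(u)/Abs(sin(u)),
  M(u, v) = r_uv · N̂ = 0,
  N(u, v) = r_vv · N̂ = -5*sin(u)^3/Abs(sin(u)).
Evaluating at (u, v) = (2*pi/5, -3*pi/5):
  L = -5, M = 0, N = -25/8 - 5*sqrt(5)/8.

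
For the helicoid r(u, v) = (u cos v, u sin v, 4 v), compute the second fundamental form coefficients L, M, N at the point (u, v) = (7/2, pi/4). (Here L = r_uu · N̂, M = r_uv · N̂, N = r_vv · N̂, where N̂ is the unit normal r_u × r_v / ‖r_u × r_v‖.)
L = 0;  M = -8*sqrt(113)/113;  N = 0

Compute the unit normal N̂(u, v) = (4*sin(v)/sqrt(u^2 + 16), -4*cos(v)/sqrt(u^2 + 16), u/sqrt(u^2 + 16)), and the second partials r_uu, r_uv, r_vv. Take dot products:
  L(u, v) = r_uu · N̂ = 0,
  M(u, v) = r_uv · N̂ = -4/sqrt(u^2 + 16),
  N(u, v) = r_vv · N̂ = 0.
Evaluating at (u, v) = (7/2, pi/4):
  L = 0, M = -8*sqrt(113)/113, N = 0.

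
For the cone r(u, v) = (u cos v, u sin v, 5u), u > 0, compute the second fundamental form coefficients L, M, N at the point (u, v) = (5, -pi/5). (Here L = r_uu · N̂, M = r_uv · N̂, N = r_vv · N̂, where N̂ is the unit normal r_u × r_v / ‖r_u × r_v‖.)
L = 0;  M = 0;  N = 25*sqrt(26)/26

Compute the unit normal N̂(u, v) = (-5*sqrt(26)*u*cos(v)/(26*Abs(u)), -5*sqrt(26)*u*sin(v)/(26*Abs(u)), sqrt(26)*u/(26*Abs(u))), and the second partials r_uu, r_uv, r_vv. Take dot products:
  L(u, v) = r_uu · N̂ = 0,
  M(u, v) = r_uv · N̂ = 0,
  N(u, v) = r_vv · N̂ = 5*sqrt(26)*u^2/(26*Abs(u)).
Evaluating at (u, v) = (5, -pi/5):
  L = 0, M = 0, N = 25*sqrt(26)/26.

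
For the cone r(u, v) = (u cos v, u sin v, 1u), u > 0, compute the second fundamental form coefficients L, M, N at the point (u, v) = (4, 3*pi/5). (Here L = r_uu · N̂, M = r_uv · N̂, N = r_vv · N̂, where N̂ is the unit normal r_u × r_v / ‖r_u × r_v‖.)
L = 0;  M = 0;  N = 2*sqrt(2)

Compute the unit normal N̂(u, v) = (-sqrt(2)*u*cos(v)/(2*Abs(u)), -sqrt(2)*u*sin(v)/(2*Abs(u)), sqrt(2)*u/(2*Abs(u))), and the second partials r_uu, r_uv, r_vv. Take dot products:
  L(u, v) = r_uu · N̂ = 0,
  M(u, v) = r_uv · N̂ = 0,
  N(u, v) = r_vv · N̂ = sqrt(2)*u^2/(2*Abs(u)).
Evaluating at (u, v) = (4, 3*pi/5):
  L = 0, M = 0, N = 2*sqrt(2).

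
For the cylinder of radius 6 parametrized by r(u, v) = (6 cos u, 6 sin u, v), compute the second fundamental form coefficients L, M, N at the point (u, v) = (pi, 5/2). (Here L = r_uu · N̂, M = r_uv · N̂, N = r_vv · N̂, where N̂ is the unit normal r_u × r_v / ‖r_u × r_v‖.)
L = -6;  M = 0;  N = 0

Compute the unit normal N̂(u, v) = (cos(u), sin(u), 0), and the second partials r_uu, r_uv, r_vv. Take dot products:
  L(u, v) = r_uu · N̂ = -6,
  M(u, v) = r_uv · N̂ = 0,
  N(u, v) = r_vv · N̂ = 0.
Evaluating at (u, v) = (pi, 5/2):
  L = -6, M = 0, N = 0.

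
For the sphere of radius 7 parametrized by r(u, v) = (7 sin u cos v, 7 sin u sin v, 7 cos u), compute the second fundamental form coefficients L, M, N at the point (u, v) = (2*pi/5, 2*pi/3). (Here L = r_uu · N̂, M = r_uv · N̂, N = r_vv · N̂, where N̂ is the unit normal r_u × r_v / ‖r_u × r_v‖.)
L = -7;  M = 0;  N = -35/8 - 7*sqrt(5)/8

Compute the unit normal N̂(u, v) = (sin(u)^2*cos(v)/Abs(sin(u)), sin(u)^2*sin(v)/Abs(sin(u)), sin(2*u)/(2*Abs(sin(u)))), and the second partials r_uu, r_uv, r_vv. Take dot products:
  L(u, v) = r_uu · N̂ = -7*sin(u)/Abs(sin(u)),
  M(u, v) = r_uv · N̂ = 0,
  N(u, v) = r_vv · N̂ = -7*sin(u)^3/Abs(sin(u)).
Evaluating at (u, v) = (2*pi/5, 2*pi/3):
  L = -7, M = 0, N = -35/8 - 7*sqrt(5)/8.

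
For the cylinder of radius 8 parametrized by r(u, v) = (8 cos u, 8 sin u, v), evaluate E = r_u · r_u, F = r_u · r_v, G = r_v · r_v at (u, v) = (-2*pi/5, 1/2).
E = 64;  F = 0;  G = 1

Partials: r_u = (-8*sin(u), 8*cos(u), 0), r_v = (0, 0, 1). As functions of (u, v):
  E = r_u · r_u = 64,
  F = r_u · r_v = 0,
  G = r_v · r_v = 1.
Evaluating at (u, v) = (-2*pi/5, 1/2): E = 64, F = 0, G = 1.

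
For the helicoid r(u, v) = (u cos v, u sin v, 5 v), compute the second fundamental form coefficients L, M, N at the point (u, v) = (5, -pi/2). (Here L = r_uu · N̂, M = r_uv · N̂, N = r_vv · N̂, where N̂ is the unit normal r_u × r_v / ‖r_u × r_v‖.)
L = 0;  M = -sqrt(2)/2;  N = 0

Compute the unit normal N̂(u, v) = (5*sin(v)/sqrt(u^2 + 25), -5*cos(v)/sqrt(u^2 + 25), u/sqrt(u^2 + 25)), and the second partials r_uu, r_uv, r_vv. Take dot products:
  L(u, v) = r_uu · N̂ = 0,
  M(u, v) = r_uv · N̂ = -5/sqrt(u^2 + 25),
  N(u, v) = r_vv · N̂ = 0.
Evaluating at (u, v) = (5, -pi/2):
  L = 0, M = -sqrt(2)/2, N = 0.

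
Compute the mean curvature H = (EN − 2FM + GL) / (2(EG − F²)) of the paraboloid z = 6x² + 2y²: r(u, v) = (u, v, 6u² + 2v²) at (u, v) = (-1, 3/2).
H = 512*sqrt(181)/32761

With E = 144*u^2 + 1, F = 48*u*v, G = 16*v^2 + 1, L = 12/sqrt(144*u^2 + 16*v^2 + 1), M = 0, N = 4/sqrt(144*u^2 + 16*v^2 + 1), assemble
  H = (EN − 2FM + GL) / (2(EG − F²)) = 8*(36*u^2 + 12*v^2 + 1)/(144*u^2 + 16*v^2 + 1)^(3/2).
At (u, v) = (-1, 3/2): H = 512*sqrt(181)/32761.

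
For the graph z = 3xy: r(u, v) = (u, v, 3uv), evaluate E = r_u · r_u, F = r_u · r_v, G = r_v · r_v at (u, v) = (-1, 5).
E = 226;  F = -45;  G = 10

Partials: r_u = (1, 0, 3*v), r_v = (0, 1, 3*u). As functions of (u, v):
  E = r_u · r_u = 9*v^2 + 1,
  F = r_u · r_v = 9*u*v,
  G = r_v · r_v = 9*u^2 + 1.
Evaluating at (u, v) = (-1, 5): E = 226, F = -45, G = 10.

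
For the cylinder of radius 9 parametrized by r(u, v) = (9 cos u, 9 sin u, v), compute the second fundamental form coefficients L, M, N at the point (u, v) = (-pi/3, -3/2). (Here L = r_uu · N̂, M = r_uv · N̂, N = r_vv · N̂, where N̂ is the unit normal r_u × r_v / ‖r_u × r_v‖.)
L = -9;  M = 0;  N = 0

Compute the unit normal N̂(u, v) = (cos(u), sin(u), 0), and the second partials r_uu, r_uv, r_vv. Take dot products:
  L(u, v) = r_uu · N̂ = -9,
  M(u, v) = r_uv · N̂ = 0,
  N(u, v) = r_vv · N̂ = 0.
Evaluating at (u, v) = (-pi/3, -3/2):
  L = -9, M = 0, N = 0.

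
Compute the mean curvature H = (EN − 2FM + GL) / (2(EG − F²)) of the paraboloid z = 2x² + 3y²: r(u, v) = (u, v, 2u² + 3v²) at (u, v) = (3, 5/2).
H = 887*sqrt(370)/136900

With E = 16*u^2 + 1, F = 24*u*v, G = 36*v^2 + 1, L = 4/sqrt(16*u^2 + 36*v^2 + 1), M = 0, N = 6/sqrt(16*u^2 + 36*v^2 + 1), assemble
  H = (EN − 2FM + GL) / (2(EG − F²)) = (48*u^2 + 72*v^2 + 5)/(16*u^2 + 36*v^2 + 1)^(3/2).
At (u, v) = (3, 5/2): H = 887*sqrt(370)/136900.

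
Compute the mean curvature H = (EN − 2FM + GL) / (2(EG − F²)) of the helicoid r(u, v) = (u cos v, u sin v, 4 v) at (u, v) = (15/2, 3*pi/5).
H = 0

With E = 1, F = 0, G = u^2 + 16, L = 0, M = -4/sqrt(u^2 + 16), N = 0, assemble
  H = (EN − 2FM + GL) / (2(EG − F²)) = 0.
At (u, v) = (15/2, 3*pi/5): H = 0.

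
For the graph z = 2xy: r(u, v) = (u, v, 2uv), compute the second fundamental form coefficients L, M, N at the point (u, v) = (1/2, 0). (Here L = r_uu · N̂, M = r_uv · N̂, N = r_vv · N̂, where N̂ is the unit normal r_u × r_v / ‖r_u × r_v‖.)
L = 0;  M = sqrt(2);  N = 0

Compute the unit normal N̂(u, v) = (-2*v/sqrt(4*u^2 + 4*v^2 + 1), -2*u/sqrt(4*u^2 + 4*v^2 + 1), 1/sqrt(4*u^2 + 4*v^2 + 1)), and the second partials r_uu, r_uv, r_vv. Take dot products:
  L(u, v) = r_uu · N̂ = 0,
  M(u, v) = r_uv · N̂ = 2/sqrt(4*u^2 + 4*v^2 + 1),
  N(u, v) = r_vv · N̂ = 0.
Evaluating at (u, v) = (1/2, 0):
  L = 0, M = sqrt(2), N = 0.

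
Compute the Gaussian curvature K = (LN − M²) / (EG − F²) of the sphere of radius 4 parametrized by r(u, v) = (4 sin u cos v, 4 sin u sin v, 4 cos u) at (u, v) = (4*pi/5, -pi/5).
K = 1/16

Coefficients of the first fundamental form: E = 16, F = 0, G = 16*sin(u)^2.
Coefficients of the second fundamental form: L = -4*sin(u)/Abs(sin(u)), M = 0, N = -4*sin(u)^3/Abs(sin(u)).
Assemble K = (LN − M²)/(EG − F²) = 1/16. At (u, v) = (4*pi/5, -pi/5): K = 1/16.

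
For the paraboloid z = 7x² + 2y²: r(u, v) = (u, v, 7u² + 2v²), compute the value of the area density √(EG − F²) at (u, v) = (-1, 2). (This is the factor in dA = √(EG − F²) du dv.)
√(EG − F²)|_{(-1, 2)} = 3*sqrt(29)

E = 196*u^2 + 1, F = 56*u*v, G = 16*v^2 + 1, so EG − F² = 196*u^2 + 16*v^2 + 1. Taking the positive square root: √(EG − F²) = sqrt(196*u^2 + 16*v^2 + 1). At (u, v) = (-1, 2): 3*sqrt(29).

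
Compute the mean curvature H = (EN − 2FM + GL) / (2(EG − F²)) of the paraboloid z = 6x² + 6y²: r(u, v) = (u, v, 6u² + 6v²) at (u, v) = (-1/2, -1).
H = 1092*sqrt(181)/32761

With E = 144*u^2 + 1, F = 144*u*v, G = 144*v^2 + 1, L = 12/sqrt(144*u^2 + 144*v^2 + 1), M = 0, N = 12/sqrt(144*u^2 + 144*v^2 + 1), assemble
  H = (EN − 2FM + GL) / (2(EG − F²)) = 12*(72*u^2 + 72*v^2 + 1)/(144*u^2 + 144*v^2 + 1)^(3/2).
At (u, v) = (-1/2, -1): H = 1092*sqrt(181)/32761.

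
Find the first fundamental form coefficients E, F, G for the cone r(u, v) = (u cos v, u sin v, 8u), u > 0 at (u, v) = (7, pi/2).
E = 65;  F = 0;  G = 49

Partials: r_u = (cos(v), sin(v), 8), r_v = (-u*sin(v), u*cos(v), 0). As functions of (u, v):
  E = r_u · r_u = 65,
  F = r_u · r_v = 0,
  G = r_v · r_v = u^2.
Evaluating at (u, v) = (7, pi/2): E = 65, F = 0, G = 49.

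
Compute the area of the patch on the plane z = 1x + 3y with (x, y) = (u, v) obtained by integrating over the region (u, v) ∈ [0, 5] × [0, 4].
Area = 20*sqrt(11)

Area = ∫∫ √(EG − F²) du dv with √(EG − F²) = sqrt(11). Integrating over [0, 5] × [0, 4] gives 20*sqrt(11).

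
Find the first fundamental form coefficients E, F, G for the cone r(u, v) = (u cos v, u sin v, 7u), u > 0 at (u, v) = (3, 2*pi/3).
E = 50;  F = 0;  G = 9

Partials: r_u = (cos(v), sin(v), 7), r_v = (-u*sin(v), u*cos(v), 0). As functions of (u, v):
  E = r_u · r_u = 50,
  F = r_u · r_v = 0,
  G = r_v · r_v = u^2.
Evaluating at (u, v) = (3, 2*pi/3): E = 50, F = 0, G = 9.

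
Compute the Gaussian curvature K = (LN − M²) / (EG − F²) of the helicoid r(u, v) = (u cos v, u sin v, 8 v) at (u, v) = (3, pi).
K = -64/5329

Coefficients of the first fundamental form: E = 1, F = 0, G = u^2 + 64.
Coefficients of the second fundamental form: L = 0, M = -8/sqrt(u^2 + 64), N = 0.
Assemble K = (LN − M²)/(EG − F²) = -64/(u^2 + 64)^2. At (u, v) = (3, pi): K = -64/5329.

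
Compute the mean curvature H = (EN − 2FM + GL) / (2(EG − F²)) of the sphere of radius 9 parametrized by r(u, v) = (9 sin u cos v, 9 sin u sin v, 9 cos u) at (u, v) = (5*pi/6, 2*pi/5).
H = -1/9

With E = 81, F = 0, G = 81*sin(u)^2, L = -9*sin(u)/Abs(sin(u)), M = 0, N = -9*sin(u)^3/Abs(sin(u)), assemble
  H = (EN − 2FM + GL) / (2(EG − F²)) = -sin(u)/(9*Abs(sin(u))).
At (u, v) = (5*pi/6, 2*pi/5): H = -1/9.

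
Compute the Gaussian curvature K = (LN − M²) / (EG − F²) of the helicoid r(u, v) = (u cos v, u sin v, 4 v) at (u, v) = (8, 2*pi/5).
K = -1/400

Coefficients of the first fundamental form: E = 1, F = 0, G = u^2 + 16.
Coefficients of the second fundamental form: L = 0, M = -4/sqrt(u^2 + 16), N = 0.
Assemble K = (LN − M²)/(EG − F²) = -16/(u^2 + 16)^2. At (u, v) = (8, 2*pi/5): K = -1/400.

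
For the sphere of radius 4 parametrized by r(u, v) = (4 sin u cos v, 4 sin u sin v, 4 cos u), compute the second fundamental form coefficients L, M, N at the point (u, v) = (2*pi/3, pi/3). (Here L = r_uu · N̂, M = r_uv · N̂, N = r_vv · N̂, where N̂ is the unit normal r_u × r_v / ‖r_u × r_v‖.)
L = -4;  M = 0;  N = -3

Compute the unit normal N̂(u, v) = (sin(u)^2*cos(v)/Abs(sin(u)), sin(u)^2*sin(v)/Abs(sin(u)), sin(2*u)/(2*Abs(sin(u)))), and the second partials r_uu, r_uv, r_vv. Take dot products:
  L(u, v) = r_uu · N̂ = -4*sin(u)/Abs(sin(u)),
  M(u, v) = r_uv · N̂ = 0,
  N(u, v) = r_vv · N̂ = -4*sin(u)^3/Abs(sin(u)).
Evaluating at (u, v) = (2*pi/3, pi/3):
  L = -4, M = 0, N = -3.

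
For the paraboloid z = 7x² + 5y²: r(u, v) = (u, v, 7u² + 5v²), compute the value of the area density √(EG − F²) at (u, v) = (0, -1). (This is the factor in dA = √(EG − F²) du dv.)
√(EG − F²)|_{(0, -1)} = sqrt(101)

E = 196*u^2 + 1, F = 140*u*v, G = 100*v^2 + 1, so EG − F² = 196*u^2 + 100*v^2 + 1. Taking the positive square root: √(EG − F²) = sqrt(196*u^2 + 100*v^2 + 1). At (u, v) = (0, -1): sqrt(101).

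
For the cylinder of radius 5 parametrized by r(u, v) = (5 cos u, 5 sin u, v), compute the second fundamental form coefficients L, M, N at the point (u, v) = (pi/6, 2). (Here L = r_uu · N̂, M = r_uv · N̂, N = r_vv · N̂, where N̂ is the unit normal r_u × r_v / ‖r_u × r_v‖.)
L = -5;  M = 0;  N = 0

Compute the unit normal N̂(u, v) = (cos(u), sin(u), 0), and the second partials r_uu, r_uv, r_vv. Take dot products:
  L(u, v) = r_uu · N̂ = -5,
  M(u, v) = r_uv · N̂ = 0,
  N(u, v) = r_vv · N̂ = 0.
Evaluating at (u, v) = (pi/6, 2):
  L = -5, M = 0, N = 0.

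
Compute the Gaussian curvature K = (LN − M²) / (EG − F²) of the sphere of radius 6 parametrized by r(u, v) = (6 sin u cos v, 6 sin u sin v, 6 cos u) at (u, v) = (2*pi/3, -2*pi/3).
K = 1/36

Coefficients of the first fundamental form: E = 36, F = 0, G = 36*sin(u)^2.
Coefficients of the second fundamental form: L = -6*sin(u)/Abs(sin(u)), M = 0, N = -6*sin(u)^3/Abs(sin(u)).
Assemble K = (LN − M²)/(EG − F²) = 1/36. At (u, v) = (2*pi/3, -2*pi/3): K = 1/36.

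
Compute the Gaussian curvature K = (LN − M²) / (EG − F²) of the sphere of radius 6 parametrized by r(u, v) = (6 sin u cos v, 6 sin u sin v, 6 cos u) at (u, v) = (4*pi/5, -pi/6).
K = 1/36

Coefficients of the first fundamental form: E = 36, F = 0, G = 36*sin(u)^2.
Coefficients of the second fundamental form: L = -6*sin(u)/Abs(sin(u)), M = 0, N = -6*sin(u)^3/Abs(sin(u)).
Assemble K = (LN − M²)/(EG − F²) = 1/36. At (u, v) = (4*pi/5, -pi/6): K = 1/36.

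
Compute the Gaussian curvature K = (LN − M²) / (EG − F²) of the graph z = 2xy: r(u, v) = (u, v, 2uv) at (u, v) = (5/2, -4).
K = -1/2025

Coefficients of the first fundamental form: E = 4*v^2 + 1, F = 4*u*v, G = 4*u^2 + 1.
Coefficients of the second fundamental form: L = 0, M = 2/sqrt(4*u^2 + 4*v^2 + 1), N = 0.
Assemble K = (LN − M²)/(EG − F²) = -4/(16*u^4 + 32*u^2*v^2 + 8*u^2 + 16*v^4 + 8*v^2 + 1). At (u, v) = (5/2, -4): K = -1/2025.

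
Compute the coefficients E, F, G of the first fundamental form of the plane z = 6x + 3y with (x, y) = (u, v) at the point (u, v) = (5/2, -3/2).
E = 37;  F = 18;  G = 10

Partials: r_u = (1, 0, 6), r_v = (0, 1, 3). As functions of (u, v):
  E = r_u · r_u = 37,
  F = r_u · r_v = 18,
  G = r_v · r_v = 10.
Evaluating at (u, v) = (5/2, -3/2): E = 37, F = 18, G = 10.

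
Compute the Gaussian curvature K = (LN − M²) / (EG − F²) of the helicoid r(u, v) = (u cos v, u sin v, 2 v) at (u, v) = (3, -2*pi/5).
K = -4/169

Coefficients of the first fundamental form: E = 1, F = 0, G = u^2 + 4.
Coefficients of the second fundamental form: L = 0, M = -2/sqrt(u^2 + 4), N = 0.
Assemble K = (LN − M²)/(EG − F²) = -4/(u^2 + 4)^2. At (u, v) = (3, -2*pi/5): K = -4/169.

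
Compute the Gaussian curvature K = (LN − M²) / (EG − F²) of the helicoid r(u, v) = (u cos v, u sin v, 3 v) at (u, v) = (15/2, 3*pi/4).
K = -16/7569

Coefficients of the first fundamental form: E = 1, F = 0, G = u^2 + 9.
Coefficients of the second fundamental form: L = 0, M = -3/sqrt(u^2 + 9), N = 0.
Assemble K = (LN − M²)/(EG − F²) = -9/(u^2 + 9)^2. At (u, v) = (15/2, 3*pi/4): K = -16/7569.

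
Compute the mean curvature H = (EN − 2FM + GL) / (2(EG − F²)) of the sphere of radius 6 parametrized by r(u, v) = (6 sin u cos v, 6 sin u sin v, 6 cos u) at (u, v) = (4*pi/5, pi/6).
H = -1/6

With E = 36, F = 0, G = 36*sin(u)^2, L = -6*sin(u)/Abs(sin(u)), M = 0, N = -6*sin(u)^3/Abs(sin(u)), assemble
  H = (EN − 2FM + GL) / (2(EG − F²)) = -sin(u)/(6*Abs(sin(u))).
At (u, v) = (4*pi/5, pi/6): H = -1/6.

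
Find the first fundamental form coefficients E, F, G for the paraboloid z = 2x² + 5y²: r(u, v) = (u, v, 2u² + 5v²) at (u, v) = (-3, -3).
E = 145;  F = 360;  G = 901

Partials: r_u = (1, 0, 4*u), r_v = (0, 1, 10*v). As functions of (u, v):
  E = r_u · r_u = 16*u^2 + 1,
  F = r_u · r_v = 40*u*v,
  G = r_v · r_v = 100*v^2 + 1.
Evaluating at (u, v) = (-3, -3): E = 145, F = 360, G = 901.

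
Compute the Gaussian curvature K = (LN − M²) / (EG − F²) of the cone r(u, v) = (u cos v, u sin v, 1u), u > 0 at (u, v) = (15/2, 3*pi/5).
K = 0

Coefficients of the first fundamental form: E = 2, F = 0, G = u^2.
Coefficients of the second fundamental form: L = 0, M = 0, N = sqrt(2)*u^2/(2*Abs(u)).
Assemble K = (LN − M²)/(EG − F²) = 0. At (u, v) = (15/2, 3*pi/5): K = 0.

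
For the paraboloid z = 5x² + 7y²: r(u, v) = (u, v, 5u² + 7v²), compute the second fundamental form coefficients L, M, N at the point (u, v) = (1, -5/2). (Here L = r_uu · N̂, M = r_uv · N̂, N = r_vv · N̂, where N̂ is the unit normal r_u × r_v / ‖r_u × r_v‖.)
L = 5*sqrt(1326)/663;  M = 0;  N = 7*sqrt(1326)/663

Compute the unit normal N̂(u, v) = (-10*u/sqrt(100*u^2 + 196*v^2 + 1), -14*v/sqrt(100*u^2 + 196*v^2 + 1), 1/sqrt(100*u^2 + 196*v^2 + 1)), and the second partials r_uu, r_uv, r_vv. Take dot products:
  L(u, v) = r_uu · N̂ = 10/sqrt(100*u^2 + 196*v^2 + 1),
  M(u, v) = r_uv · N̂ = 0,
  N(u, v) = r_vv · N̂ = 14/sqrt(100*u^2 + 196*v^2 + 1).
Evaluating at (u, v) = (1, -5/2):
  L = 5*sqrt(1326)/663, M = 0, N = 7*sqrt(1326)/663.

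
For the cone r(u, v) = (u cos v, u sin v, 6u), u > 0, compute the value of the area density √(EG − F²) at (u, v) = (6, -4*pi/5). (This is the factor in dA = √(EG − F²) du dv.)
√(EG − F²)|_{(6, -4*pi/5)} = 6*sqrt(37)

E = 37, F = 0, G = u^2, so EG − F² = 37*u^2. Taking the positive square root: √(EG − F²) = sqrt(37)*Abs(u). At (u, v) = (6, -4*pi/5): 6*sqrt(37).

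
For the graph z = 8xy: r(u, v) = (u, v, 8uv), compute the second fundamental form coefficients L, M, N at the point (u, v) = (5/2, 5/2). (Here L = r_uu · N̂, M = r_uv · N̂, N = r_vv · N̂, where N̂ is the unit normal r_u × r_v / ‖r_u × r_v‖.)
L = 0;  M = 8*sqrt(89)/267;  N = 0

Compute the unit normal N̂(u, v) = (-8*v/sqrt(64*u^2 + 64*v^2 + 1), -8*u/sqrt(64*u^2 + 64*v^2 + 1), 1/sqrt(64*u^2 + 64*v^2 + 1)), and the second partials r_uu, r_uv, r_vv. Take dot products:
  L(u, v) = r_uu · N̂ = 0,
  M(u, v) = r_uv · N̂ = 8/sqrt(64*u^2 + 64*v^2 + 1),
  N(u, v) = r_vv · N̂ = 0.
Evaluating at (u, v) = (5/2, 5/2):
  L = 0, M = 8*sqrt(89)/267, N = 0.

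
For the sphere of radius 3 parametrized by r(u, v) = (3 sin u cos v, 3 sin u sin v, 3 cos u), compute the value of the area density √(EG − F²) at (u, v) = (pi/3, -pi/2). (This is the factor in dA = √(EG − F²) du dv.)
√(EG − F²)|_{(pi/3, -pi/2)} = 9*sqrt(3)/2

E = 9, F = 0, G = 9*sin(u)^2, so EG − F² = 81*sin(u)^2. Taking the positive square root: √(EG − F²) = 9*Abs(sin(u)). At (u, v) = (pi/3, -pi/2): 9*sqrt(3)/2.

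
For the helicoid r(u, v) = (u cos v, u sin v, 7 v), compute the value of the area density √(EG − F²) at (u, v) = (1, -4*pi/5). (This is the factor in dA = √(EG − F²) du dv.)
√(EG − F²)|_{(1, -4*pi/5)} = 5*sqrt(2)

E = 1, F = 0, G = u^2 + 49, so EG − F² = u^2 + 49. Taking the positive square root: √(EG − F²) = sqrt(u^2 + 49). At (u, v) = (1, -4*pi/5): 5*sqrt(2).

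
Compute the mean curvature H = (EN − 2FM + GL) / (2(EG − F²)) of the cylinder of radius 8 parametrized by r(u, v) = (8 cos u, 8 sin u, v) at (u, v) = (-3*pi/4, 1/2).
H = -1/16

With E = 64, F = 0, G = 1, L = -8, M = 0, N = 0, assemble
  H = (EN − 2FM + GL) / (2(EG − F²)) = -1/16.
At (u, v) = (-3*pi/4, 1/2): H = -1/16.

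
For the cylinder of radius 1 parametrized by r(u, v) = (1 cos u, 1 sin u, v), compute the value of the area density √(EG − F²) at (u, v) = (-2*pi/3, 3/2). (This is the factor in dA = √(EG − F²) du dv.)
√(EG − F²)|_{(-2*pi/3, 3/2)} = 1

E = 1, F = 0, G = 1, so EG − F² = 1. Taking the positive square root: √(EG − F²) = 1. At (u, v) = (-2*pi/3, 3/2): 1.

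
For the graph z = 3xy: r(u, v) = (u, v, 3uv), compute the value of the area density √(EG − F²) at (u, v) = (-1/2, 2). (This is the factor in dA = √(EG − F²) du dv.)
√(EG − F²)|_{(-1/2, 2)} = sqrt(157)/2

E = 9*v^2 + 1, F = 9*u*v, G = 9*u^2 + 1, so EG − F² = 9*u^2 + 9*v^2 + 1. Taking the positive square root: √(EG − F²) = sqrt(9*u^2 + 9*v^2 + 1). At (u, v) = (-1/2, 2): sqrt(157)/2.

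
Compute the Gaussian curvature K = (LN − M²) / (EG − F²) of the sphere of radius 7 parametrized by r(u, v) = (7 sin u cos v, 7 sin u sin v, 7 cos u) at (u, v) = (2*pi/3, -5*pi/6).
K = 1/49

Coefficients of the first fundamental form: E = 49, F = 0, G = 49*sin(u)^2.
Coefficients of the second fundamental form: L = -7*sin(u)/Abs(sin(u)), M = 0, N = -7*sin(u)^3/Abs(sin(u)).
Assemble K = (LN − M²)/(EG − F²) = 1/49. At (u, v) = (2*pi/3, -5*pi/6): K = 1/49.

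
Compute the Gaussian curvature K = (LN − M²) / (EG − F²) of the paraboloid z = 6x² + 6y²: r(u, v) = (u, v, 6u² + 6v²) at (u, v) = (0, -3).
K = 144/1682209

Coefficients of the first fundamental form: E = 144*u^2 + 1, F = 144*u*v, G = 144*v^2 + 1.
Coefficients of the second fundamental form: L = 12/sqrt(144*u^2 + 144*v^2 + 1), M = 0, N = 12/sqrt(144*u^2 + 144*v^2 + 1).
Assemble K = (LN − M²)/(EG − F²) = 144/(20736*u^4 + 41472*u^2*v^2 + 288*u^2 + 20736*v^4 + 288*v^2 + 1). At (u, v) = (0, -3): K = 144/1682209.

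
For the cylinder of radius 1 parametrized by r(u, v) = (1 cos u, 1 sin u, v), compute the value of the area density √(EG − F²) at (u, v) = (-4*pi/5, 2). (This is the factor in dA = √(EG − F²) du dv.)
√(EG − F²)|_{(-4*pi/5, 2)} = 1

E = 1, F = 0, G = 1, so EG − F² = 1. Taking the positive square root: √(EG − F²) = 1. At (u, v) = (-4*pi/5, 2): 1.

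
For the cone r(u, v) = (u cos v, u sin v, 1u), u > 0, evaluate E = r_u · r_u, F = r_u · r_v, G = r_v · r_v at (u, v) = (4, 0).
E = 2;  F = 0;  G = 16

Partials: r_u = (cos(v), sin(v), 1), r_v = (-u*sin(v), u*cos(v), 0). As functions of (u, v):
  E = r_u · r_u = 2,
  F = r_u · r_v = 0,
  G = r_v · r_v = u^2.
Evaluating at (u, v) = (4, 0): E = 2, F = 0, G = 16.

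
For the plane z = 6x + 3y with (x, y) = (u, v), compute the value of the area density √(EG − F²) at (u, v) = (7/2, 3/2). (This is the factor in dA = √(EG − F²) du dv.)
√(EG − F²)|_{(7/2, 3/2)} = sqrt(46)

E = 37, F = 18, G = 10, so EG − F² = 46. Taking the positive square root: √(EG − F²) = sqrt(46). At (u, v) = (7/2, 3/2): sqrt(46).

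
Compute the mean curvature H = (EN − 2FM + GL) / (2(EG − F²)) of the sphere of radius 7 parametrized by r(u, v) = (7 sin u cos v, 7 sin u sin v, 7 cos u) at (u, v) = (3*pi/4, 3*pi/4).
H = -1/7

With E = 49, F = 0, G = 49*sin(u)^2, L = -7*sin(u)/Abs(sin(u)), M = 0, N = -7*sin(u)^3/Abs(sin(u)), assemble
  H = (EN − 2FM + GL) / (2(EG − F²)) = -sin(u)/(7*Abs(sin(u))).
At (u, v) = (3*pi/4, 3*pi/4): H = -1/7.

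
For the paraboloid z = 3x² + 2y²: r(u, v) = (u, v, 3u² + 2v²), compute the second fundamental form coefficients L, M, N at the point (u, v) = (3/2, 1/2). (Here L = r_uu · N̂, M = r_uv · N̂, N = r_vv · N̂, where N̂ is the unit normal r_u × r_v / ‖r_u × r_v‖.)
L = 3*sqrt(86)/43;  M = 0;  N = 2*sqrt(86)/43

Compute the unit normal N̂(u, v) = (-6*u/sqrt(36*u^2 + 16*v^2 + 1), -4*v/sqrt(36*u^2 + 16*v^2 + 1), 1/sqrt(36*u^2 + 16*v^2 + 1)), and the second partials r_uu, r_uv, r_vv. Take dot products:
  L(u, v) = r_uu · N̂ = 6/sqrt(36*u^2 + 16*v^2 + 1),
  M(u, v) = r_uv · N̂ = 0,
  N(u, v) = r_vv · N̂ = 4/sqrt(36*u^2 + 16*v^2 + 1).
Evaluating at (u, v) = (3/2, 1/2):
  L = 3*sqrt(86)/43, M = 0, N = 2*sqrt(86)/43.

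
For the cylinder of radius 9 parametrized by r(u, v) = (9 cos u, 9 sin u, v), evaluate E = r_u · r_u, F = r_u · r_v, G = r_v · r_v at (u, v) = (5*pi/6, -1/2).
E = 81;  F = 0;  G = 1

Partials: r_u = (-9*sin(u), 9*cos(u), 0), r_v = (0, 0, 1). As functions of (u, v):
  E = r_u · r_u = 81,
  F = r_u · r_v = 0,
  G = r_v · r_v = 1.
Evaluating at (u, v) = (5*pi/6, -1/2): E = 81, F = 0, G = 1.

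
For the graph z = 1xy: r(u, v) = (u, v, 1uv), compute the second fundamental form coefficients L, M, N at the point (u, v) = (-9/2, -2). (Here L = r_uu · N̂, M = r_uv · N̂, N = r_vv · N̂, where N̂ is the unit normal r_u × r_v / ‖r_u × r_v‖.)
L = 0;  M = 2*sqrt(101)/101;  N = 0

Compute the unit normal N̂(u, v) = (-v/sqrt(u^2 + v^2 + 1), -u/sqrt(u^2 + v^2 + 1), 1/sqrt(u^2 + v^2 + 1)), and the second partials r_uu, r_uv, r_vv. Take dot products:
  L(u, v) = r_uu · N̂ = 0,
  M(u, v) = r_uv · N̂ = 1/sqrt(u^2 + v^2 + 1),
  N(u, v) = r_vv · N̂ = 0.
Evaluating at (u, v) = (-9/2, -2):
  L = 0, M = 2*sqrt(101)/101, N = 0.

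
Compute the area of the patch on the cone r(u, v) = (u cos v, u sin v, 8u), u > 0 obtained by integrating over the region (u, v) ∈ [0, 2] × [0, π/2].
Area = sqrt(65)*pi

Area = ∫∫ √(EG − F²) du dv with √(EG − F²) = sqrt(65)*Abs(u). Integrating over [0, 2] × [0, π/2] gives sqrt(65)*pi.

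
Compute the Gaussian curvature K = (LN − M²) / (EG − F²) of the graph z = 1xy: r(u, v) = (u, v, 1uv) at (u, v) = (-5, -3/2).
K = -16/12769

Coefficients of the first fundamental form: E = v^2 + 1, F = u*v, G = u^2 + 1.
Coefficients of the second fundamental form: L = 0, M = 1/sqrt(u^2 + v^2 + 1), N = 0.
Assemble K = (LN − M²)/(EG − F²) = 1/((u^2*v^2 - (u^2 + 1)*(v^2 + 1))*(u^2 + v^2 + 1)). At (u, v) = (-5, -3/2): K = -16/12769.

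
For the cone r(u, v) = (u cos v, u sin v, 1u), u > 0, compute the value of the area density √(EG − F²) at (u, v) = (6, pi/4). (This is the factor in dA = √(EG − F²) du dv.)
√(EG − F²)|_{(6, pi/4)} = 6*sqrt(2)

E = 2, F = 0, G = u^2, so EG − F² = 2*u^2. Taking the positive square root: √(EG − F²) = sqrt(2)*Abs(u). At (u, v) = (6, pi/4): 6*sqrt(2).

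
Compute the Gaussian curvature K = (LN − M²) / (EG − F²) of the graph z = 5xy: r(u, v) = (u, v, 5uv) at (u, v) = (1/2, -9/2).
K = -100/1054729

Coefficients of the first fundamental form: E = 25*v^2 + 1, F = 25*u*v, G = 25*u^2 + 1.
Coefficients of the second fundamental form: L = 0, M = 5/sqrt(25*u^2 + 25*v^2 + 1), N = 0.
Assemble K = (LN − M²)/(EG − F²) = -25/(625*u^4 + 1250*u^2*v^2 + 50*u^2 + 625*v^4 + 50*v^2 + 1). At (u, v) = (1/2, -9/2): K = -100/1054729.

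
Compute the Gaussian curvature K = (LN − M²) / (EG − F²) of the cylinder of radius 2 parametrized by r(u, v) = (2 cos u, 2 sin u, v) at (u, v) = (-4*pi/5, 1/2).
K = 0

Coefficients of the first fundamental form: E = 4, F = 0, G = 1.
Coefficients of the second fundamental form: L = -2, M = 0, N = 0.
Assemble K = (LN − M²)/(EG − F²) = 0. At (u, v) = (-4*pi/5, 1/2): K = 0.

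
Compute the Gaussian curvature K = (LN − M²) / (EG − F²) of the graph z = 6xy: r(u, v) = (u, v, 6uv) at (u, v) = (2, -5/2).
K = -9/34225

Coefficients of the first fundamental form: E = 36*v^2 + 1, F = 36*u*v, G = 36*u^2 + 1.
Coefficients of the second fundamental form: L = 0, M = 6/sqrt(36*u^2 + 36*v^2 + 1), N = 0.
Assemble K = (LN − M²)/(EG − F²) = -36/(1296*u^4 + 2592*u^2*v^2 + 72*u^2 + 1296*v^4 + 72*v^2 + 1). At (u, v) = (2, -5/2): K = -9/34225.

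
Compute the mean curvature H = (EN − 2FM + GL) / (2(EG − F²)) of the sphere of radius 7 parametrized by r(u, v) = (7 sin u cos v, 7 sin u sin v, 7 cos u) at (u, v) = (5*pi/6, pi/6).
H = -1/7

With E = 49, F = 0, G = 49*sin(u)^2, L = -7*sin(u)/Abs(sin(u)), M = 0, N = -7*sin(u)^3/Abs(sin(u)), assemble
  H = (EN − 2FM + GL) / (2(EG − F²)) = -sin(u)/(7*Abs(sin(u))).
At (u, v) = (5*pi/6, pi/6): H = -1/7.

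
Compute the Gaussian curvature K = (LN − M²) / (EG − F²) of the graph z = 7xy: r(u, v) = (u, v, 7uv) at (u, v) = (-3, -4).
K = -49/1503076

Coefficients of the first fundamental form: E = 49*v^2 + 1, F = 49*u*v, G = 49*u^2 + 1.
Coefficients of the second fundamental form: L = 0, M = 7/sqrt(49*u^2 + 49*v^2 + 1), N = 0.
Assemble K = (LN − M²)/(EG − F²) = -49/(2401*u^4 + 4802*u^2*v^2 + 98*u^2 + 2401*v^4 + 98*v^2 + 1). At (u, v) = (-3, -4): K = -49/1503076.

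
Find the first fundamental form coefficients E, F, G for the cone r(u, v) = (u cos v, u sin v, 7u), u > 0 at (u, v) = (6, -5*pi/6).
E = 50;  F = 0;  G = 36

Partials: r_u = (cos(v), sin(v), 7), r_v = (-u*sin(v), u*cos(v), 0). As functions of (u, v):
  E = r_u · r_u = 50,
  F = r_u · r_v = 0,
  G = r_v · r_v = u^2.
Evaluating at (u, v) = (6, -5*pi/6): E = 50, F = 0, G = 36.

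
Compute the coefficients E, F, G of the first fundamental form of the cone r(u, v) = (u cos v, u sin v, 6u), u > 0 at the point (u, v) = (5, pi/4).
E = 37;  F = 0;  G = 25

Partials: r_u = (cos(v), sin(v), 6), r_v = (-u*sin(v), u*cos(v), 0). As functions of (u, v):
  E = r_u · r_u = 37,
  F = r_u · r_v = 0,
  G = r_v · r_v = u^2.
Evaluating at (u, v) = (5, pi/4): E = 37, F = 0, G = 25.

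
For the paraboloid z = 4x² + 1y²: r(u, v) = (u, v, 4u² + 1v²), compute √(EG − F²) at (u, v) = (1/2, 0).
√(EG − F²)|_{(1/2, 0)} = sqrt(17)

E = 64*u^2 + 1, F = 16*u*v, G = 4*v^2 + 1; EG − F² = 64*u^2 + 4*v^2 + 1; √(EG − F²) = sqrt(64*u^2 + 4*v^2 + 1). At the given point: sqrt(17).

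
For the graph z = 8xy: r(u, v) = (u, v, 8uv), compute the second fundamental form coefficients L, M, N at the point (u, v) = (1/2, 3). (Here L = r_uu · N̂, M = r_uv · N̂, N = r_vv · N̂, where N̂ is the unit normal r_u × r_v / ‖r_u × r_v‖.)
L = 0;  M = 8*sqrt(593)/593;  N = 0

Compute the unit normal N̂(u, v) = (-8*v/sqrt(64*u^2 + 64*v^2 + 1), -8*u/sqrt(64*u^2 + 64*v^2 + 1), 1/sqrt(64*u^2 + 64*v^2 + 1)), and the second partials r_uu, r_uv, r_vv. Take dot products:
  L(u, v) = r_uu · N̂ = 0,
  M(u, v) = r_uv · N̂ = 8/sqrt(64*u^2 + 64*v^2 + 1),
  N(u, v) = r_vv · N̂ = 0.
Evaluating at (u, v) = (1/2, 3):
  L = 0, M = 8*sqrt(593)/593, N = 0.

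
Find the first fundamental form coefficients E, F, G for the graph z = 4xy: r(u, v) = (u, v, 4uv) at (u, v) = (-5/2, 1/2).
E = 5;  F = -20;  G = 101

Partials: r_u = (1, 0, 4*v), r_v = (0, 1, 4*u). As functions of (u, v):
  E = r_u · r_u = 16*v^2 + 1,
  F = r_u · r_v = 16*u*v,
  G = r_v · r_v = 16*u^2 + 1.
Evaluating at (u, v) = (-5/2, 1/2): E = 5, F = -20, G = 101.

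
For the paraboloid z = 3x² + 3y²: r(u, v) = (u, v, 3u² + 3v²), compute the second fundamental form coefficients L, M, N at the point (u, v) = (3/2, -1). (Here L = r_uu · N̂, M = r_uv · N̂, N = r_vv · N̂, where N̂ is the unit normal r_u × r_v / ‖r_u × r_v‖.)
L = 3*sqrt(118)/59;  M = 0;  N = 3*sqrt(118)/59

Compute the unit normal N̂(u, v) = (-6*u/sqrt(36*u^2 + 36*v^2 + 1), -6*v/sqrt(36*u^2 + 36*v^2 + 1), 1/sqrt(36*u^2 + 36*v^2 + 1)), and the second partials r_uu, r_uv, r_vv. Take dot products:
  L(u, v) = r_uu · N̂ = 6/sqrt(36*u^2 + 36*v^2 + 1),
  M(u, v) = r_uv · N̂ = 0,
  N(u, v) = r_vv · N̂ = 6/sqrt(36*u^2 + 36*v^2 + 1).
Evaluating at (u, v) = (3/2, -1):
  L = 3*sqrt(118)/59, M = 0, N = 3*sqrt(118)/59.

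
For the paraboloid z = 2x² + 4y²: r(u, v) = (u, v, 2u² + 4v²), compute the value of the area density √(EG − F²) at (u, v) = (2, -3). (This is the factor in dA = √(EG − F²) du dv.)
√(EG − F²)|_{(2, -3)} = sqrt(641)

E = 16*u^2 + 1, F = 32*u*v, G = 64*v^2 + 1, so EG − F² = 16*u^2 + 64*v^2 + 1. Taking the positive square root: √(EG − F²) = sqrt(16*u^2 + 64*v^2 + 1). At (u, v) = (2, -3): sqrt(641).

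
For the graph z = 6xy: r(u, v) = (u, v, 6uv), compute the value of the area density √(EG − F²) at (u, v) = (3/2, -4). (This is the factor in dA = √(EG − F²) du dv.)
√(EG − F²)|_{(3/2, -4)} = sqrt(658)

E = 36*v^2 + 1, F = 36*u*v, G = 36*u^2 + 1, so EG − F² = 36*u^2 + 36*v^2 + 1. Taking the positive square root: √(EG − F²) = sqrt(36*u^2 + 36*v^2 + 1). At (u, v) = (3/2, -4): sqrt(658).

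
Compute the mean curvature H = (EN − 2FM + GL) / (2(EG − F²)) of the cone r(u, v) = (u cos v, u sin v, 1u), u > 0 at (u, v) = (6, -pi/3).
H = sqrt(2)/24

With E = 2, F = 0, G = u^2, L = 0, M = 0, N = sqrt(2)*u^2/(2*Abs(u)), assemble
  H = (EN − 2FM + GL) / (2(EG − F²)) = sqrt(2)/(4*Abs(u)).
At (u, v) = (6, -pi/3): H = sqrt(2)/24.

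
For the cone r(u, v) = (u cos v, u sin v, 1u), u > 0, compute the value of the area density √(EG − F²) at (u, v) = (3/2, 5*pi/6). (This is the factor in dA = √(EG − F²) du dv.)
√(EG − F²)|_{(3/2, 5*pi/6)} = 3*sqrt(2)/2

E = 2, F = 0, G = u^2, so EG − F² = 2*u^2. Taking the positive square root: √(EG − F²) = sqrt(2)*Abs(u). At (u, v) = (3/2, 5*pi/6): 3*sqrt(2)/2.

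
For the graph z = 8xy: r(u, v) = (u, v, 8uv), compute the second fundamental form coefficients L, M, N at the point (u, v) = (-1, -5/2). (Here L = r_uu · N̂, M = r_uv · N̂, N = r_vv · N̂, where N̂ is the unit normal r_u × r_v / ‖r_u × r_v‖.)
L = 0;  M = 8*sqrt(465)/465;  N = 0

Compute the unit normal N̂(u, v) = (-8*v/sqrt(64*u^2 + 64*v^2 + 1), -8*u/sqrt(64*u^2 + 64*v^2 + 1), 1/sqrt(64*u^2 + 64*v^2 + 1)), and the second partials r_uu, r_uv, r_vv. Take dot products:
  L(u, v) = r_uu · N̂ = 0,
  M(u, v) = r_uv · N̂ = 8/sqrt(64*u^2 + 64*v^2 + 1),
  N(u, v) = r_vv · N̂ = 0.
Evaluating at (u, v) = (-1, -5/2):
  L = 0, M = 8*sqrt(465)/465, N = 0.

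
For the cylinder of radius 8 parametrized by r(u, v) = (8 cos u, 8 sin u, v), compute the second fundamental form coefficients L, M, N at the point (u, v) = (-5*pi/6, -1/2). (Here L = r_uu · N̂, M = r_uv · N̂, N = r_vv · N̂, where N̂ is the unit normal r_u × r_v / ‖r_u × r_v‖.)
L = -8;  M = 0;  N = 0

Compute the unit normal N̂(u, v) = (cos(u), sin(u), 0), and the second partials r_uu, r_uv, r_vv. Take dot products:
  L(u, v) = r_uu · N̂ = -8,
  M(u, v) = r_uv · N̂ = 0,
  N(u, v) = r_vv · N̂ = 0.
Evaluating at (u, v) = (-5*pi/6, -1/2):
  L = -8, M = 0, N = 0.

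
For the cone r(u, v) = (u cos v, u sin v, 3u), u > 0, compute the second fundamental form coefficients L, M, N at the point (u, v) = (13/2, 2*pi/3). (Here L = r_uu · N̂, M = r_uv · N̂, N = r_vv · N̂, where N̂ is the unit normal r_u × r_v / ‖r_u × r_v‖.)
L = 0;  M = 0;  N = 39*sqrt(10)/20

Compute the unit normal N̂(u, v) = (-3*sqrt(10)*u*cos(v)/(10*Abs(u)), -3*sqrt(10)*u*sin(v)/(10*Abs(u)), sqrt(10)*u/(10*Abs(u))), and the second partials r_uu, r_uv, r_vv. Take dot products:
  L(u, v) = r_uu · N̂ = 0,
  M(u, v) = r_uv · N̂ = 0,
  N(u, v) = r_vv · N̂ = 3*sqrt(10)*u^2/(10*Abs(u)).
Evaluating at (u, v) = (13/2, 2*pi/3):
  L = 0, M = 0, N = 39*sqrt(10)/20.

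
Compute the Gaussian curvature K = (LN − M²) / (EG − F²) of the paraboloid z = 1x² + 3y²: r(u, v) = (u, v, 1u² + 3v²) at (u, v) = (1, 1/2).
K = 3/49

Coefficients of the first fundamental form: E = 4*u^2 + 1, F = 12*u*v, G = 36*v^2 + 1.
Coefficients of the second fundamental form: L = 2/sqrt(4*u^2 + 36*v^2 + 1), M = 0, N = 6/sqrt(4*u^2 + 36*v^2 + 1).
Assemble K = (LN − M²)/(EG − F²) = 12/(16*u^4 + 288*u^2*v^2 + 8*u^2 + 1296*v^4 + 72*v^2 + 1). At (u, v) = (1, 1/2): K = 3/49.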